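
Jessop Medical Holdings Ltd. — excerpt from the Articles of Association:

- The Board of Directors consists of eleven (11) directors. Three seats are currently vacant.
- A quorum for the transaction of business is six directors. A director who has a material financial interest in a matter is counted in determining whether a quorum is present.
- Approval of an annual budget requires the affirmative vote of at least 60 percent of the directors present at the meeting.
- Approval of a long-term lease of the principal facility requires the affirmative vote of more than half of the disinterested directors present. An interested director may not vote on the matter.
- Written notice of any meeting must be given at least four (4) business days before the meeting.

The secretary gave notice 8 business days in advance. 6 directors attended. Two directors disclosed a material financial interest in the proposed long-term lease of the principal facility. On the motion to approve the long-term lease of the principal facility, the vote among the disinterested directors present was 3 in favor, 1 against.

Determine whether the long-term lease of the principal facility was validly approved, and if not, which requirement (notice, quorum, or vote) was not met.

Valid — all requirements satisfied.

Notice: 8 business days given; 4 required (8 ≥ 4). Satisfied.
Quorum: 6 present (interested directors count toward quorum); quorum is 6. Satisfied.
Vote: the long-term lease of the principal facility requires a majority of the disinterested directors present (6 − 2 = 4). A majority of 4 is 3, so 3 affirmative votes are needed; 3 voted in favor. Satisfied.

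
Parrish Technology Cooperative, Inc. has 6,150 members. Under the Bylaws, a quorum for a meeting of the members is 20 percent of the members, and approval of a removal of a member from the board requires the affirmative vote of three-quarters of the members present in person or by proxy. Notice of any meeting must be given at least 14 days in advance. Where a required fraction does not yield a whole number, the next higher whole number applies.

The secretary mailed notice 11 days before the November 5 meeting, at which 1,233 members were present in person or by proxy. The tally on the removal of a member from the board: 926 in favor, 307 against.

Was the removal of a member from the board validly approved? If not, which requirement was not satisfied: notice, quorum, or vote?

Invalid — notice requirement not satisfied.

Notice: 11 days given; 14 required. Not satisfied.
Quorum: 20% of 6,150 = 1,230; 1,233 present. Satisfied.
Vote: requires three-fourths of those present (1,233); 3/4 of 1233 = 924.75, rounded up to 925, so 925 needed; 926 in favor. Satisfied.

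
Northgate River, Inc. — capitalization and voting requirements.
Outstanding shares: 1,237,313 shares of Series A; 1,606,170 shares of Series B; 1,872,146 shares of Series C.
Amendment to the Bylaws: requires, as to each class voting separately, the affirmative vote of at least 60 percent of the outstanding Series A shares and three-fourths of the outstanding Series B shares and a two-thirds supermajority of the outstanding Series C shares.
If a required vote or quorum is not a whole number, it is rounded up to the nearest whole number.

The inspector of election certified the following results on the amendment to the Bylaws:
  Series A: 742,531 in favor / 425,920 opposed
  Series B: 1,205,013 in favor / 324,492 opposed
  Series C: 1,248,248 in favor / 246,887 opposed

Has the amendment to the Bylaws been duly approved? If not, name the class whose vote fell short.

Approved — every class gave the required vote.

Series A: 3/5 of 1237313 = 742387.80, rounded up to 742388; 742,388 required, 742,531 in favor — approved.
Series B: 3/4 of 1606170 = 1204627.50, rounded up to 1204628; 1,204,628 required, 1,205,013 in favor — approved.
Series C: 2/3 of 1872146 = 1248097.33, rounded up to 1248098; 1,248,098 required, 1,248,248 in favor — approved.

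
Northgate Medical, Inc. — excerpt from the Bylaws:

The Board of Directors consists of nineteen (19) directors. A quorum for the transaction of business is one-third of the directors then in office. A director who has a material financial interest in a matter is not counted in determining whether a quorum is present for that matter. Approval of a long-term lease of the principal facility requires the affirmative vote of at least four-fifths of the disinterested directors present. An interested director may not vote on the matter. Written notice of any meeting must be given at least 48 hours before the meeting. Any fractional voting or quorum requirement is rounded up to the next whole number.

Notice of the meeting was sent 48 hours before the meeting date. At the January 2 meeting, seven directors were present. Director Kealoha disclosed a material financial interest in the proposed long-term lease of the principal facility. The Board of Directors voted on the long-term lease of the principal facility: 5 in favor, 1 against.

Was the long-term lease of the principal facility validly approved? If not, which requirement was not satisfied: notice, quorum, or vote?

Notice: 48 hours given; 48 required (48 ≥ 48). Satisfied.
Quorum: 7 present, but the 1 interested director does not count, leaving 6. Quorum is 7. Not satisfied.
Vote: the long-term lease of the principal facility requires four-fifths of the disinterested directors present (7 − 1 = 6). 4/5 of 6 = 4.80, rounded up to 5, so 5 affirmative votes are needed; 5 voted in favor. Satisfied. (Moot — without a quorum no business can be validly transacted.)

Invalid — quorum requirement not satisfied.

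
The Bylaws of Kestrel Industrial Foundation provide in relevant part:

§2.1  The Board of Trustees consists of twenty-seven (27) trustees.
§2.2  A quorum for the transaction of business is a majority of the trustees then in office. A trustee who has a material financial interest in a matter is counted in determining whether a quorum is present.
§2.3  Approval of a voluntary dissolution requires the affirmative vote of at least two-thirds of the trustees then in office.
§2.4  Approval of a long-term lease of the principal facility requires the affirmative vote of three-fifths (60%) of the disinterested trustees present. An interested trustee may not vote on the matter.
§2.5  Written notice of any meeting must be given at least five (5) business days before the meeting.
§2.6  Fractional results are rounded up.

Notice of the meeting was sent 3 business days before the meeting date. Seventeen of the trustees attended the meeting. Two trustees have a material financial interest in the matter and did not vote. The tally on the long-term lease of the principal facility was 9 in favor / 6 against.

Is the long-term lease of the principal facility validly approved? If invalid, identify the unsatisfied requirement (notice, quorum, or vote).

Notice: 3 business days given; 5 required (3 < 5). Not satisfied.
Quorum: 17 present (interested trustees count toward quorum); quorum is 14. Satisfied.
Vote: the long-term lease of the principal facility requires three-fifths of the disinterested trustees present (17 − 2 = 15). 3/5 of 15 = 9, so 9 affirmative votes are needed; 9 voted in favor. Satisfied.

Invalid — notice requirement not satisfied.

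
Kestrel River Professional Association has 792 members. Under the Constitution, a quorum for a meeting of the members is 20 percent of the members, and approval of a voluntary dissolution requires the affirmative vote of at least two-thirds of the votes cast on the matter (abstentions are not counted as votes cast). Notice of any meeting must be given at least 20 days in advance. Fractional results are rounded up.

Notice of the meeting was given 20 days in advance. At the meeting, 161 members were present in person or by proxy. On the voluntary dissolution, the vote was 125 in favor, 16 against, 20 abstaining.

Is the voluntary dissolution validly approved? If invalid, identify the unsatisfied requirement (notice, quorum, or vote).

Valid — all requirements satisfied.

Notice: 20 days given; 20 required. Satisfied.
Quorum: 20% of 792 = 158.40, rounded up to 159; 161 present. Satisfied.
Vote: requires two-thirds of the votes cast (161 − 20 abstaining = 141); 2/3 of 141 = 94, so 94 needed; 125 in favor. Satisfied.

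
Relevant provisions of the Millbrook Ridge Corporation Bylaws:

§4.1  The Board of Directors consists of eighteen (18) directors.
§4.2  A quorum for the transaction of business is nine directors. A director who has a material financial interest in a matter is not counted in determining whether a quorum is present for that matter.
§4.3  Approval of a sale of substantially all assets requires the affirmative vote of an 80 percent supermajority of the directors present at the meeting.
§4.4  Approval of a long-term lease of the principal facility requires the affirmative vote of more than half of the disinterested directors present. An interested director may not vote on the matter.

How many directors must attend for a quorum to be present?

The quorum is fixed at 9.

9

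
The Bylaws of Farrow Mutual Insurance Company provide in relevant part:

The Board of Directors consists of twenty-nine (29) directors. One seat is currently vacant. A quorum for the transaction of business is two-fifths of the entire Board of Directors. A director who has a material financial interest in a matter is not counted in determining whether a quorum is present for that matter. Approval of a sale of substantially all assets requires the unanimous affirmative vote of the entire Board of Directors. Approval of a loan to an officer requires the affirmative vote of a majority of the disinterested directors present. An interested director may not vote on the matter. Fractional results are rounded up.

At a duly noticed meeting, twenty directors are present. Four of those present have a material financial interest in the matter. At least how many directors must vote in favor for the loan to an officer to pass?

9

The loan to an officer requires a majority of the disinterested directors present (20 − 4 = 16).
A majority of 16 is 9.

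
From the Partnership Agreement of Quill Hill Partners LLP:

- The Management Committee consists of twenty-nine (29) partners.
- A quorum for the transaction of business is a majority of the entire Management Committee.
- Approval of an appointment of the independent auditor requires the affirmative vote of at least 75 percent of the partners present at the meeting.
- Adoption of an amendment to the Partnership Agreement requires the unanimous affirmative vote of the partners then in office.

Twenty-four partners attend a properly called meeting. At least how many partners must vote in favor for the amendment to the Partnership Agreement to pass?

The amendment to the Partnership Agreement requires the unanimous vote of the partners then in office (29).
Unanimous means all 29.
(Only 24 can vote, so the amendment to the Partnership Agreement cannot pass at this meeting, but the required vote is still 29.)

29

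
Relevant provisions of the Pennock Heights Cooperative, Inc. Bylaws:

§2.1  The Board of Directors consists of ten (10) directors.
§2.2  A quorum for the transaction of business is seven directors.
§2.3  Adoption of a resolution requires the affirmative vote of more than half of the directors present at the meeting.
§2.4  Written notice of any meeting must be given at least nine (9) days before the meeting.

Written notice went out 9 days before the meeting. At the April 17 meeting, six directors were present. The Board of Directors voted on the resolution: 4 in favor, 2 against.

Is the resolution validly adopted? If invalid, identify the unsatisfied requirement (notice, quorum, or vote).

Invalid — quorum requirement not satisfied.

Notice: 9 days given; 9 required (9 ≥ 9). Satisfied.
Quorum: 6 present; quorum is 7. Not satisfied.
Vote: the resolution requires a majority of the directors present (6). A majority of 6 is 4, so 4 affirmative votes are needed; 4 voted in favor. Satisfied. (Moot — without a quorum no business can be validly transacted.)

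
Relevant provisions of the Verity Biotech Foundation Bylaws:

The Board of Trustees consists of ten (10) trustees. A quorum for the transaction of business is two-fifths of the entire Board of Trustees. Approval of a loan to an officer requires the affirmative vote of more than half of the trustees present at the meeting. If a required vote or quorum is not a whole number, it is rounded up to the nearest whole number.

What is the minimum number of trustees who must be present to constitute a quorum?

2/5 of 10 = 4.

4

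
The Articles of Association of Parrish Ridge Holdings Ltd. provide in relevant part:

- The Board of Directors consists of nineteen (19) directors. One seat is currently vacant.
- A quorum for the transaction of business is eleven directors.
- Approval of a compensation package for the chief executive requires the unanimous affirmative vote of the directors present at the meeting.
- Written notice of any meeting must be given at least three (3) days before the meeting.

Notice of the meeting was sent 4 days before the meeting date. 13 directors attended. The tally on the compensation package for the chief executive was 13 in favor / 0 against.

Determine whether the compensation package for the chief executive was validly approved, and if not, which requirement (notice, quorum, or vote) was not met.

Notice: 4 days given; 3 required (4 ≥ 3). Satisfied.
Quorum: 13 present; quorum is 11. Satisfied.
Vote: the compensation package for the chief executive requires the unanimous vote of the directors present (13). Unanimous means all 13, so 13 affirmative votes are needed; 13 voted in favor. Satisfied.

Valid — all requirements satisfied.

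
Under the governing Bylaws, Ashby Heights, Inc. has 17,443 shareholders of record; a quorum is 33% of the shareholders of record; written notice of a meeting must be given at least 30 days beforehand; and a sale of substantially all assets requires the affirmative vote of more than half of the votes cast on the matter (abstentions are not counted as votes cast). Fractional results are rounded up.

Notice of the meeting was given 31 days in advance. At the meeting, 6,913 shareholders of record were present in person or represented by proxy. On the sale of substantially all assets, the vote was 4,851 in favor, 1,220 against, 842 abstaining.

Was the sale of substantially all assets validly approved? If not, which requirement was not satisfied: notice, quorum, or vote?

Valid — all requirements satisfied.

Notice: 31 days given; 30 required. Satisfied.
Quorum: 33% of 17,443 = 5,756.19, rounded up to 5,757; 6,913 present. Satisfied.
Vote: requires a majority of the votes cast (6,913 − 842 abstaining = 6,071); a majority of 6071 is 3036, so 3,036 needed; 4,851 in favor. Satisfied.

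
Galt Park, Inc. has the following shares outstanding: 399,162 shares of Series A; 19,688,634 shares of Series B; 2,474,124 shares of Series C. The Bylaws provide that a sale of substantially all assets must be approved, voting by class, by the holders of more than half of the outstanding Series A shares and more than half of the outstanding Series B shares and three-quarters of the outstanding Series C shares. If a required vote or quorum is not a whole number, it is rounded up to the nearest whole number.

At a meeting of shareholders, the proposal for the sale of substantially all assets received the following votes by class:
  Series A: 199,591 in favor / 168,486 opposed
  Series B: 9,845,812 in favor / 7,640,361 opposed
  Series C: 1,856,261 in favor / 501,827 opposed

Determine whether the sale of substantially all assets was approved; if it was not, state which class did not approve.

Approved — every class gave the required vote.

Series A: a majority of 399162 is 199582; 199,582 required, 199,591 in favor — approved.
Series B: a majority of 19688634 is 9844318; 9,844,318 required, 9,845,812 in favor — approved.
Series C: 3/4 of 2474124 = 1855593; 1,855,593 required, 1,856,261 in favor — approved.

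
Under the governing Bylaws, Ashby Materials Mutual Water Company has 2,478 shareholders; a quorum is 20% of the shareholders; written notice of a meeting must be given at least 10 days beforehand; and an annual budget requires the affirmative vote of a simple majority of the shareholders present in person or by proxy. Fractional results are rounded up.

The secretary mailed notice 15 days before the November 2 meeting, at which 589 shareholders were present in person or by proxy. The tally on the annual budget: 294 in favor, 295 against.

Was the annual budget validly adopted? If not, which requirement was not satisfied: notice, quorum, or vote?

Notice: 15 days given; 10 required. Satisfied.
Quorum: 20% of 2,478 = 495.60, rounded up to 496; 589 present. Satisfied.
Vote: requires a majority of those present (589); a majority of 589 is 295, so 295 needed; 294 in favor. Not satisfied.

Invalid — vote requirement not satisfied.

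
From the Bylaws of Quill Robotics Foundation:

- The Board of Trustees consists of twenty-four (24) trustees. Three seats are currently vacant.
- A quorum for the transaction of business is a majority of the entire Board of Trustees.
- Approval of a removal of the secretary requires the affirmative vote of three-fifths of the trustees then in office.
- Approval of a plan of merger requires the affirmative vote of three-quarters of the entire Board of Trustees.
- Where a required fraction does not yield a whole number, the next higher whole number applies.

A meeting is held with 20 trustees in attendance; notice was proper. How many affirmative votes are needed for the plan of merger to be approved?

The plan of merger requires three-fourths of the entire Board of Trustees (24).
3/4 of 24 = 18.

18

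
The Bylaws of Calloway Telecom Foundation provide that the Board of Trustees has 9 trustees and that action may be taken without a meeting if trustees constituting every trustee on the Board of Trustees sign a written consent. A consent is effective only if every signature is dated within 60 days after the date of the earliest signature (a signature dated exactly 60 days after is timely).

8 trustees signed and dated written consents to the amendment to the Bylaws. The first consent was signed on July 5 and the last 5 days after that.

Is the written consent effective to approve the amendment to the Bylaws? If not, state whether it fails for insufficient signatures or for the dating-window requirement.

Not effective — insufficient signatures.

Signatures required: all of 9 — unanimous means all 9, so 9 needed; 8 signed. Insufficient.
Dating window: the latest signature is 5 days after the earliest; the limit is 60 days. Within the window.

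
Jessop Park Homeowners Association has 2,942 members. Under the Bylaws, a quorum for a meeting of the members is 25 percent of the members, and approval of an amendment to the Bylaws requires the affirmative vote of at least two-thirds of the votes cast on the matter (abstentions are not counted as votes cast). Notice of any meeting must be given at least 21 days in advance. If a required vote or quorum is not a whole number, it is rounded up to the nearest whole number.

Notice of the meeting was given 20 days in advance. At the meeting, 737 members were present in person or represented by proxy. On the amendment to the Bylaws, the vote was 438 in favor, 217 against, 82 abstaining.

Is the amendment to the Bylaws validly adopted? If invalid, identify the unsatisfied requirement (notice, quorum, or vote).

Notice: 20 days given; 21 required. Not satisfied.
Quorum: 25% of 2,942 = 735.50, rounded up to 736; 737 present. Satisfied.
Vote: requires two-thirds of the votes cast (737 − 82 abstaining = 655); 2/3 of 655 = 436.67, rounded up to 437, so 437 needed; 438 in favor. Satisfied.

Invalid — notice requirement not satisfied.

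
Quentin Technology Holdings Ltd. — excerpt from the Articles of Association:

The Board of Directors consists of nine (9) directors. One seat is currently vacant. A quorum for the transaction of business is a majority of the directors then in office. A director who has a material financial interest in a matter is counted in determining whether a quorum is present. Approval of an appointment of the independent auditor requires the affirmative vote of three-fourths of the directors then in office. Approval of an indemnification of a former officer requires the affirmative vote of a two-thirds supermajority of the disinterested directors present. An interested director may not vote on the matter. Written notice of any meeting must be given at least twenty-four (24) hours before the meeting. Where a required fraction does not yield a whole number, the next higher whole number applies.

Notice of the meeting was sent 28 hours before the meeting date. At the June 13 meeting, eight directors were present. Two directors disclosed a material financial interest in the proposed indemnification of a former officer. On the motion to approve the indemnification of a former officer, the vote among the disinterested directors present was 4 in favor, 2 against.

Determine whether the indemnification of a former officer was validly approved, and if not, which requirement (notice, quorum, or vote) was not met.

Valid — all requirements satisfied.

Notice: 28 hours given; 24 required (28 ≥ 24). Satisfied.
Quorum: 8 present (interested directors count toward quorum); quorum is 5. Satisfied.
Vote: the indemnification of a former officer requires two-thirds of the disinterested directors present (8 − 2 = 6). 2/3 of 6 = 4, so 4 affirmative votes are needed; 4 voted in favor. Satisfied.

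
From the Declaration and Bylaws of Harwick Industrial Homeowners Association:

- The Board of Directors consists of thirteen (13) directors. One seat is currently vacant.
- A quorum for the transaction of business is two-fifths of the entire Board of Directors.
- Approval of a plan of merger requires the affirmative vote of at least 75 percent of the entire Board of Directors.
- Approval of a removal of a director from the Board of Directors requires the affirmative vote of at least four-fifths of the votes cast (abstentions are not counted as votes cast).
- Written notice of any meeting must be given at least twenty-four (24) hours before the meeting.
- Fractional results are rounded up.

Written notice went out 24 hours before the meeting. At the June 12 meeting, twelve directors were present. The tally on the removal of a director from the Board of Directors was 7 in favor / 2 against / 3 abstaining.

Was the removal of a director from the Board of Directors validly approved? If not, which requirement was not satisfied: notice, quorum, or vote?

Invalid — vote requirement not satisfied.

Notice: 24 hours given; 24 required (24 ≥ 24). Satisfied.
Quorum: 12 present; quorum is 6. Satisfied.
Vote: the removal of a director from the Board of Directors requires four-fifths of the votes cast (12 present − 3 abstaining = 9). 4/5 of 9 = 7.20, rounded up to 8, so 8 affirmative votes are needed; 7 voted in favor. Not satisfied.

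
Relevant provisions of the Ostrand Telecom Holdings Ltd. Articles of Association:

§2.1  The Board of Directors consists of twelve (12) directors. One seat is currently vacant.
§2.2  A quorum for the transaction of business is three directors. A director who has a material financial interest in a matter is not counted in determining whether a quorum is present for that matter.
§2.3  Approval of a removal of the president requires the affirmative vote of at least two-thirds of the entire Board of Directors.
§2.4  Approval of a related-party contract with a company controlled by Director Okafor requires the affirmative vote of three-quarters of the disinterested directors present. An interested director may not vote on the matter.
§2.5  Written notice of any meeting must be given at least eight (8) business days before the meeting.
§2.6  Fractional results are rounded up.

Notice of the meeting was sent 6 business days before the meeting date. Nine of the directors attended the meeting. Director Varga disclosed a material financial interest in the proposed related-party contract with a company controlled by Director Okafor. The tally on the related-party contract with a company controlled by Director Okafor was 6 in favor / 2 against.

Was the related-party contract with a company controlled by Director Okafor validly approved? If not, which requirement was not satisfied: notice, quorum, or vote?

Invalid — notice requirement not satisfied.

Notice: 6 business days given; 8 required (6 < 8). Not satisfied.
Quorum: 9 present, but the 1 interested director does not count, leaving 8. Quorum is 3. Satisfied.
Vote: the related-party contract with a company controlled by Director Okafor requires three-fourths of the disinterested directors present (9 − 1 = 8). 3/4 of 8 = 6, so 6 affirmative votes are needed; 6 voted in favor. Satisfied.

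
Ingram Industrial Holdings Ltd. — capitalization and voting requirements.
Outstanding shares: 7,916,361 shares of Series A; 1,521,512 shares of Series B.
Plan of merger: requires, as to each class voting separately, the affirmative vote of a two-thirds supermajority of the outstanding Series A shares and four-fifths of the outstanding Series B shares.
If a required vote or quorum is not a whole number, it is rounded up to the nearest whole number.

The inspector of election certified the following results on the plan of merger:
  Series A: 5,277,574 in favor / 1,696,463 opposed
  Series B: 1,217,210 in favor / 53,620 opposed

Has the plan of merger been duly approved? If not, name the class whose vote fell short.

Approved — every class gave the required vote.

Series A: 2/3 of 7916361 = 5277574; 5,277,574 required, 5,277,574 in favor — approved.
Series B: 4/5 of 1521512 = 1217209.60, rounded up to 1217210; 1,217,210 required, 1,217,210 in favor — approved.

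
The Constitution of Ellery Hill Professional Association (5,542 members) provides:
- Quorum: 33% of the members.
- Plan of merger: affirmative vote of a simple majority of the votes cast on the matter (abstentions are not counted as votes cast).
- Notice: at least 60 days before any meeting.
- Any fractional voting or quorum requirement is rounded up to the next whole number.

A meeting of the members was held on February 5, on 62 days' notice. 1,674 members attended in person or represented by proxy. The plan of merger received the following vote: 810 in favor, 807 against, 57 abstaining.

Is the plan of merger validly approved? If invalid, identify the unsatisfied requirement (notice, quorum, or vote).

Notice: 62 days given; 60 required. Satisfied.
Quorum: 33% of 5,542 = 1,828.86, rounded up to 1,829; 1,674 present. Not satisfied.
Vote: requires a majority of the votes cast (1,674 − 57 abstaining = 1,617); a majority of 1617 is 809, so 809 needed; 810 in favor. Satisfied.

Invalid — quorum requirement not satisfied.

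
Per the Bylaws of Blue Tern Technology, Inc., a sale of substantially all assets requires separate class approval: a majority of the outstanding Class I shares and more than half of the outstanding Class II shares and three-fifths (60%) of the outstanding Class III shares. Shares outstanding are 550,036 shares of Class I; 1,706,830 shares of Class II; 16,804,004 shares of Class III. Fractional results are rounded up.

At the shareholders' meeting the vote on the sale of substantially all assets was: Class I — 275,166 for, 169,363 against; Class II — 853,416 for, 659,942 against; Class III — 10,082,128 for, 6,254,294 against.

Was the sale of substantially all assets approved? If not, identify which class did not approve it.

Class I: a majority of 550036 is 275019; 275,019 required, 275,166 in favor — approved.
Class II: a majority of 1706830 is 853416; 853,416 required, 853,416 in favor — approved.
Class III: 3/5 of 16804004 = 10082402.40, rounded up to 10082403; 10,082,403 required, 10,082,128 in favor — not approved.

Not approved — the Class III shares did not give the required vote.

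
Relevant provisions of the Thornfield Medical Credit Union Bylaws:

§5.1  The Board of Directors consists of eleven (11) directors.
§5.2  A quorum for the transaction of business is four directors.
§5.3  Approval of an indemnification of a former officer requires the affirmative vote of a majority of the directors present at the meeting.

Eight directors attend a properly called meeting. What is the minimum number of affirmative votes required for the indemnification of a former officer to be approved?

The indemnification of a former officer requires a majority of the directors present (8).
A majority of 8 is 5.

5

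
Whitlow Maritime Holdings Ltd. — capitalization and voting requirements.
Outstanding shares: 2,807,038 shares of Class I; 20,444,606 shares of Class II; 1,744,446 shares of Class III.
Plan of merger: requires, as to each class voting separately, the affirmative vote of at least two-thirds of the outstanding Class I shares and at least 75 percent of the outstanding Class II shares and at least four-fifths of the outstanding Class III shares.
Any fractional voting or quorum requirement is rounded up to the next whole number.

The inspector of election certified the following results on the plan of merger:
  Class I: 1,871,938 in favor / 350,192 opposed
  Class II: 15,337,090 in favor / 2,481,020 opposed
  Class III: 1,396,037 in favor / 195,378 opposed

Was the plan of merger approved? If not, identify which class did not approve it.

Approved — every class gave the required vote.

Class I: 2/3 of 2807038 = 1871358.67, rounded up to 1871359; 1,871,359 required, 1,871,938 in favor — approved.
Class II: 3/4 of 20444606 = 15333454.50, rounded up to 15333455; 15,333,455 required, 15,337,090 in favor — approved.
Class III: 4/5 of 1744446 = 1395556.80, rounded up to 1395557; 1,395,557 required, 1,396,037 in favor — approved.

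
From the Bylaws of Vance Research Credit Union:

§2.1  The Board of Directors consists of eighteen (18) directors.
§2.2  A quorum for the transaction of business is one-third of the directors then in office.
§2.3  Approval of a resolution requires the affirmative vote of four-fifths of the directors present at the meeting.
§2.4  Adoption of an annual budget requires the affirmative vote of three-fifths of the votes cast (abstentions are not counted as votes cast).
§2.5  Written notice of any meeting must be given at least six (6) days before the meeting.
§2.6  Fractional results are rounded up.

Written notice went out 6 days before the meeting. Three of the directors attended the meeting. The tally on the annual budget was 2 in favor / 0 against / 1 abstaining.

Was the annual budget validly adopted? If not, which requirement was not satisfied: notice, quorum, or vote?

Invalid — quorum requirement not satisfied.

Notice: 6 days given; 6 required (6 ≥ 6). Satisfied.
Quorum: 3 present; quorum is 6. Not satisfied.
Vote: the annual budget requires three-fifths of the votes cast (3 present − 1 abstaining = 2). 3/5 of 2 = 1.20, rounded up to 2, so 2 affirmative votes are needed; 2 voted in favor. Satisfied. (Moot — without a quorum no business can be validly transacted.)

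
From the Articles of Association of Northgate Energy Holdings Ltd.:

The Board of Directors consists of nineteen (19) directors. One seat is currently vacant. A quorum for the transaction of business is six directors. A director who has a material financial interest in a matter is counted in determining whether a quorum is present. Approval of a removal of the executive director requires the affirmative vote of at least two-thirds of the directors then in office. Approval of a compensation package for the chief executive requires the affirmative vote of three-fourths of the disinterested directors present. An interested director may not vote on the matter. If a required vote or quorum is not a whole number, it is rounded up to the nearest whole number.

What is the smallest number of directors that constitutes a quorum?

The quorum is fixed at 6.

6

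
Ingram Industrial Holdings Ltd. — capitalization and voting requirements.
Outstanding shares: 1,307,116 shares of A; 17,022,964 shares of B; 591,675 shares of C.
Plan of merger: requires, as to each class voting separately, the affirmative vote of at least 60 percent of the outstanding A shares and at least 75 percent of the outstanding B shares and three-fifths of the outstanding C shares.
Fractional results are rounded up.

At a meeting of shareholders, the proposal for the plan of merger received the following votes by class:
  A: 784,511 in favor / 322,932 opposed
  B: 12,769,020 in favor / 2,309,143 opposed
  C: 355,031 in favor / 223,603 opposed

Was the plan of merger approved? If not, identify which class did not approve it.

Approved — every class gave the required vote.

A: 3/5 of 1307116 = 784269.60, rounded up to 784270; 784,270 required, 784,511 in favor — approved.
B: 3/4 of 17022964 = 12767223; 12,767,223 required, 12,769,020 in favor — approved.
C: 3/5 of 591675 = 355005; 355,005 required, 355,031 in favor — approved.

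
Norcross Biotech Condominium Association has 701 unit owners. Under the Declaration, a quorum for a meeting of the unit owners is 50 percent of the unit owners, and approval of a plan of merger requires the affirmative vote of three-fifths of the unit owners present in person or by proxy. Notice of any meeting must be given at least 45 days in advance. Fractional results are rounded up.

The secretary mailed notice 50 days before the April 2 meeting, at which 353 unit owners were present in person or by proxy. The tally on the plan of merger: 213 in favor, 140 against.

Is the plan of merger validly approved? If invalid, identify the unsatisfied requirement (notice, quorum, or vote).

Notice: 50 days given; 45 required. Satisfied.
Quorum: 50% of 701 = 350.50, rounded up to 351; 353 present. Satisfied.
Vote: requires three-fifths of those present (353); 3/5 of 353 = 211.80, rounded up to 212, so 212 needed; 213 in favor. Satisfied.

Valid — all requirements satisfied.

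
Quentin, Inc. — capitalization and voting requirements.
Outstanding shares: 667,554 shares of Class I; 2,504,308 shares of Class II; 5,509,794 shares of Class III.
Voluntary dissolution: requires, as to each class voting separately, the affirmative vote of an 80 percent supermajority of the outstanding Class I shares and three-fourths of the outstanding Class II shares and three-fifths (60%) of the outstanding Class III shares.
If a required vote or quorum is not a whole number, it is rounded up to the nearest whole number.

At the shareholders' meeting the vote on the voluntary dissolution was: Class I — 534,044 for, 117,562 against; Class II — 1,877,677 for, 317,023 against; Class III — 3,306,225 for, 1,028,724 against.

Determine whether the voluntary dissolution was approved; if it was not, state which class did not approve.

Not approved — the Class II shares did not give the required vote.

Class I: 4/5 of 667554 = 534043.20, rounded up to 534044; 534,044 required, 534,044 in favor — approved.
Class II: 3/4 of 2504308 = 1878231; 1,878,231 required, 1,877,677 in favor — not approved.
Class III: 3/5 of 5509794 = 3305876.40, rounded up to 3305877; 3,305,877 required, 3,306,225 in favor — approved.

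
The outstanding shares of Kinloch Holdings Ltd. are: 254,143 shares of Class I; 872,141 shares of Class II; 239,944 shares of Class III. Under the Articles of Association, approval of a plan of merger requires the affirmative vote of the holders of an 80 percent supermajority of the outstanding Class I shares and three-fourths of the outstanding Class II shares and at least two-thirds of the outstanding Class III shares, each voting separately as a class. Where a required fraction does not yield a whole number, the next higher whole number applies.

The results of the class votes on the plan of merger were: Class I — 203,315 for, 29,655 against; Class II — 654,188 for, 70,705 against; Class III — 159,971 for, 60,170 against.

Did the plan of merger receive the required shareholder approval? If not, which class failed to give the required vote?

Approved — every class gave the required vote.

Class I: 4/5 of 254143 = 203314.40, rounded up to 203315; 203,315 required, 203,315 in favor — approved.
Class II: 3/4 of 872141 = 654105.75, rounded up to 654106; 654,106 required, 654,188 in favor — approved.
Class III: 2/3 of 239944 = 159962.67, rounded up to 159963; 159,963 required, 159,971 in favor — approved.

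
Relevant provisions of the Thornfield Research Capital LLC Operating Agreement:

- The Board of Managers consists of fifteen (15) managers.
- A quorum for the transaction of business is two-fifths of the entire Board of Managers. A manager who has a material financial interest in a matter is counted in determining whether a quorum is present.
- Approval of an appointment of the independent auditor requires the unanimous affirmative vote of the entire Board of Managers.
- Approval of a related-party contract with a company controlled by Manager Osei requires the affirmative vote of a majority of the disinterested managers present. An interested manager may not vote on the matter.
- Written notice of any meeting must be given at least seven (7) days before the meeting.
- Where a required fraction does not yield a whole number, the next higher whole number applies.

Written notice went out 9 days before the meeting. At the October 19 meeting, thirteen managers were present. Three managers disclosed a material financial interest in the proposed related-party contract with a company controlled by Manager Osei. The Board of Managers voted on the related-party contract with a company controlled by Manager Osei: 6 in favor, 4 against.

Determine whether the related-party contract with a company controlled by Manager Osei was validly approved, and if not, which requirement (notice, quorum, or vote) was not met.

Valid — all requirements satisfied.

Notice: 9 days given; 7 required (9 ≥ 7). Satisfied.
Quorum: 13 present (interested managers count toward quorum); quorum is 6. Satisfied.
Vote: the related-party contract with a company controlled by Manager Osei requires a majority of the disinterested managers present (13 − 3 = 10). A majority of 10 is 6, so 6 affirmative votes are needed; 6 voted in favor. Satisfied.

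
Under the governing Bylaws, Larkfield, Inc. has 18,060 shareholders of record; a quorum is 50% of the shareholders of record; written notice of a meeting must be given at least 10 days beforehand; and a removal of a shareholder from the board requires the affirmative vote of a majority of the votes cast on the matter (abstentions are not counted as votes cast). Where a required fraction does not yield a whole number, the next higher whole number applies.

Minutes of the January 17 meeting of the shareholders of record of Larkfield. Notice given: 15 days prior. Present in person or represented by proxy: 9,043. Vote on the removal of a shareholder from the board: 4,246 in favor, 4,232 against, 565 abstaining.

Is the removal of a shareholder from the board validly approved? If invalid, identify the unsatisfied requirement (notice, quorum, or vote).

Notice: 15 days given; 10 required. Satisfied.
Quorum: 50% of 18,060 = 9,030; 9,043 present. Satisfied.
Vote: requires a majority of the votes cast (9,043 − 565 abstaining = 8,478); a majority of 8478 is 4240, so 4,240 needed; 4,246 in favor. Satisfied.

Valid — all requirements satisfied.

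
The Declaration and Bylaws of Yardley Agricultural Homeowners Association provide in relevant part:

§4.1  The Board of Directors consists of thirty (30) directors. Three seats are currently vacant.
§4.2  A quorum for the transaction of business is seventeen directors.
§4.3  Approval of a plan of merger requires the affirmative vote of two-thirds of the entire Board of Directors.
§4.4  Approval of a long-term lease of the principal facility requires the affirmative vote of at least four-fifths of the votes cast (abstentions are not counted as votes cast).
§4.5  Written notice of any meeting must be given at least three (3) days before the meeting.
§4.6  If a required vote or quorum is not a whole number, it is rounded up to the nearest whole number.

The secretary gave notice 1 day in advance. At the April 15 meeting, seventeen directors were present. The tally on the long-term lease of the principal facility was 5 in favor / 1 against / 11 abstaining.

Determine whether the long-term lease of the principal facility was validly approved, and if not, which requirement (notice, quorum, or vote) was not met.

Invalid — notice requirement not satisfied.

Notice: 1 day given; 3 required (1 < 3). Not satisfied.
Quorum: 17 present; quorum is 17. Satisfied.
Vote: the long-term lease of the principal facility requires four-fifths of the votes cast (17 present − 11 abstaining = 6). 4/5 of 6 = 4.80, rounded up to 5, so 5 affirmative votes are needed; 5 voted in favor. Satisfied.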